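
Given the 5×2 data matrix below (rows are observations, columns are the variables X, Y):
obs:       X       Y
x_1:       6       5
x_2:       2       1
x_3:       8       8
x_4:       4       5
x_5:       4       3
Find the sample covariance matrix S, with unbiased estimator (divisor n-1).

Step 1 — column means:
  mean(X) = (6 + 2 + 8 + 4 + 4) / 5 = 24/5 = 4.8
  mean(Y) = (5 + 1 + 8 + 5 + 3) / 5 = 22/5 = 4.4

Step 2 — sample covariance S[i,j] = (1/(n-1)) · Σ_k (x_{k,i} - mean_i) · (x_{k,j} - mean_j), with n-1 = 4.
  S[X,X] = ((1.2)·(1.2) + (-2.8)·(-2.8) + (3.2)·(3.2) + (-0.8)·(-0.8) + (-0.8)·(-0.8)) / 4 = 20.8/4 = 5.2
  S[X,Y] = ((1.2)·(0.6) + (-2.8)·(-3.4) + (3.2)·(3.6) + (-0.8)·(0.6) + (-0.8)·(-1.4)) / 4 = 22.4/4 = 5.6
  S[Y,Y] = ((0.6)·(0.6) + (-3.4)·(-3.4) + (3.6)·(3.6) + (0.6)·(0.6) + (-1.4)·(-1.4)) / 4 = 27.2/4 = 6.8

S is symmetric (S[j,i] = S[i,j]). Assembling:

S = [[5.2, 5.6],
 [5.6, 6.8]]


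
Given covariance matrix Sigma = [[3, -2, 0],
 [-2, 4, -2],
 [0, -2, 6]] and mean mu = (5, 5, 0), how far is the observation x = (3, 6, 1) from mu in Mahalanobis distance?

Step 1 — centre the observation: (x - mu) = (-2, 1, 1).

Step 2 — invert Sigma (cofactor / det for 3×3, or solve directly):
  Sigma^{-1} = [[0.5556, 0.3333, 0.1111],
 [0.3333, 0.5, 0.1667],
 [0.1111, 0.1667, 0.2222]].

Step 3 — form the quadratic (x - mu)^T · Sigma^{-1} · (x - mu):
  Sigma^{-1} · (x - mu) = (-0.6667, 0, 0.1667).
  (x - mu)^T · [Sigma^{-1} · (x - mu)] = (-2)·(-0.6667) + (1)·(0) + (1)·(0.1667) = 1.5.

Step 4 — take square root: d = √(1.5) ≈ 1.2247.

d(x, mu) = √(1.5) ≈ 1.2247


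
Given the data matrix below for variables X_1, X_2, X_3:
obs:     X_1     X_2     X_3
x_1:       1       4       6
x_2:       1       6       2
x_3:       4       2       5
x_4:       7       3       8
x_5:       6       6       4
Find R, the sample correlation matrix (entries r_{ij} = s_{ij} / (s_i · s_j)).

Step 1 — column means:
  mean(X_1) = (1 + 1 + 4 + 7 + 6) / 5 = 19/5 = 3.8
  mean(X_2) = (4 + 6 + 2 + 3 + 6) / 5 = 21/5 = 4.2
  mean(X_3) = (6 + 2 + 5 + 8 + 4) / 5 = 25/5 = 5

Step 2 — sample variances and covariances s[i,j] = (1/(n-1)) · Σ_k (x_{k,i} - mean_i) · (x_{k,j} - mean_j), with n-1 = 4:
  s[X_1,X_1] = ((-2.8)·(-2.8) + (-2.8)·(-2.8) + (0.2)·(0.2) + (3.2)·(3.2) + (2.2)·(2.2)) / 4 = 30.8/4 = 7.7
  s[X_1,X_2] = ((-2.8)·(-0.2) + (-2.8)·(1.8) + (0.2)·(-2.2) + (3.2)·(-1.2) + (2.2)·(1.8)) / 4 = -4.8/4 = -1.2
  s[X_1,X_3] = ((-2.8)·(1) + (-2.8)·(-3) + (0.2)·(0) + (3.2)·(3) + (2.2)·(-1)) / 4 = 13/4 = 3.25
  s[X_2,X_2] = ((-0.2)·(-0.2) + (1.8)·(1.8) + (-2.2)·(-2.2) + (-1.2)·(-1.2) + (1.8)·(1.8)) / 4 = 12.8/4 = 3.2
  s[X_2,X_3] = ((-0.2)·(1) + (1.8)·(-3) + (-2.2)·(0) + (-1.2)·(3) + (1.8)·(-1)) / 4 = -11/4 = -2.75
  s[X_3,X_3] = ((1)·(1) + (-3)·(-3) + (0)·(0) + (3)·(3) + (-1)·(-1)) / 4 = 20/4 = 5
  Sample standard deviations s_i = √(s[i,i]):
  s(X_1) = √(7.7) = 2.7749
  s(X_2) = √(3.2) = 1.7889
  s(X_3) = √(5) = 2.2361

Step 3 — r_{ij} = s_{ij} / (s_i · s_j):
  r[X_1,X_1] = 1 (diagonal).
  r[X_1,X_2] = -1.2 / (2.7749 · 1.7889) = -1.2 / 4.9639 = -0.2417
  r[X_1,X_3] = 3.25 / (2.7749 · 2.2361) = 3.25 / 6.2048 = 0.5238
  r[X_2,X_2] = 1 (diagonal).
  r[X_2,X_3] = -2.75 / (1.7889 · 2.2361) = -2.75 / 4 = -0.6875
  r[X_3,X_3] = 1 (diagonal).

R is symmetric with unit diagonal. Assembling:

R = [[1, -0.2417, 0.5238],
 [-0.2417, 1, -0.6875],
 [0.5238, -0.6875, 1]]


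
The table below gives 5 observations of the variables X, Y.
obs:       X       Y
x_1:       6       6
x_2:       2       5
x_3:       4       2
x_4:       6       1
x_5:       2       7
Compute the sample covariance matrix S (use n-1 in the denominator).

Step 1 — column means:
  mean(X) = (6 + 2 + 4 + 6 + 2) / 5 = 20/5 = 4
  mean(Y) = (6 + 5 + 2 + 1 + 7) / 5 = 21/5 = 4.2

Step 2 — sample covariance S[i,j] = (1/(n-1)) · Σ_k (x_{k,i} - mean_i) · (x_{k,j} - mean_j), with n-1 = 4.
  S[X,X] = ((2)·(2) + (-2)·(-2) + (0)·(0) + (2)·(2) + (-2)·(-2)) / 4 = 16/4 = 4
  S[X,Y] = ((2)·(1.8) + (-2)·(0.8) + (0)·(-2.2) + (2)·(-3.2) + (-2)·(2.8)) / 4 = -10/4 = -2.5
  S[Y,Y] = ((1.8)·(1.8) + (0.8)·(0.8) + (-2.2)·(-2.2) + (-3.2)·(-3.2) + (2.8)·(2.8)) / 4 = 26.8/4 = 6.7

S is symmetric (S[j,i] = S[i,j]). Assembling:

S = [[4, -2.5],
 [-2.5, 6.7]]


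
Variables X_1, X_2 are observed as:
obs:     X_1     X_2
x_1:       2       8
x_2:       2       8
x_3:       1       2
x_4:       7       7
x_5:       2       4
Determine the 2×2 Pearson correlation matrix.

Step 1 — column means:
  mean(X_1) = (2 + 2 + 1 + 7 + 2) / 5 = 14/5 = 2.8
  mean(X_2) = (8 + 8 + 2 + 7 + 4) / 5 = 29/5 = 5.8

Step 2 — sample variances and covariances s[i,j] = (1/(n-1)) · Σ_k (x_{k,i} - mean_i) · (x_{k,j} - mean_j), with n-1 = 4:
  s[X_1,X_1] = ((-0.8)·(-0.8) + (-0.8)·(-0.8) + (-1.8)·(-1.8) + (4.2)·(4.2) + (-0.8)·(-0.8)) / 4 = 22.8/4 = 5.7
  s[X_1,X_2] = ((-0.8)·(2.2) + (-0.8)·(2.2) + (-1.8)·(-3.8) + (4.2)·(1.2) + (-0.8)·(-1.8)) / 4 = 9.8/4 = 2.45
  s[X_2,X_2] = ((2.2)·(2.2) + (2.2)·(2.2) + (-3.8)·(-3.8) + (1.2)·(1.2) + (-1.8)·(-1.8)) / 4 = 28.8/4 = 7.2
  Sample standard deviations s_i = √(s[i,i]):
  s(X_1) = √(5.7) = 2.3875
  s(X_2) = √(7.2) = 2.6833

Step 3 — r_{ij} = s_{ij} / (s_i · s_j):
  r[X_1,X_1] = 1 (diagonal).
  r[X_1,X_2] = 2.45 / (2.3875 · 2.6833) = 2.45 / 6.4062 = 0.3824
  r[X_2,X_2] = 1 (diagonal).

R is symmetric with unit diagonal. Assembling:

R = [[1, 0.3824],
 [0.3824, 1]]


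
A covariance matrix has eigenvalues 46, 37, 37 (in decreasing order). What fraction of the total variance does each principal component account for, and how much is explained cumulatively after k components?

Step 1 — total variance = trace(Sigma) = Σ λ_i = 46 + 37 + 37 = 120.

Step 2 — fraction explained by component i = λ_i / Σ λ:
  PC1: 46/120 = 0.3833
  PC2: 37/120 = 0.3083
  PC3: 37/120 = 0.3083

Step 3 — cumulative fraction after k components = (λ_1 + ... + λ_k) / Σ λ:
  k = 1: 46/120 = 0.3833
  k = 2: (46 + 37)/120 = 83/120 = 0.6917
  k = 3: (46 + 37 + 37)/120 = 120/120 = 1

Summary (fraction, with percent):

explained: PC1 0.3833 (38.33%), PC2 0.3083 (30.83%), PC3 0.3083 (30.83%);  cumulative: 0.3833, 0.6917, 1


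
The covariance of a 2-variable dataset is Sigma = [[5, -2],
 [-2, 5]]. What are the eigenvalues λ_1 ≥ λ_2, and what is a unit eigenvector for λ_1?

Step 1 — characteristic polynomial of 2×2 Sigma:
  det(Sigma - λI) = λ² - trace · λ + det = 0.
  trace = 5 + 5 = 10, det = 5·5 - (-2)² = 21.
Step 2 — discriminant:
  Δ = trace² - 4·det = 100 - 84 = 16.
Step 3 — eigenvalues:
  λ = (trace ± √Δ)/2 = (10 ± 4)/2,
  λ_1 = 7,  λ_2 = 3.

Step 4 — unit eigenvector for λ_1: solve (Sigma - λ_1 I)v = 0. First row:
  (5 - 7)·v_x + (-2)·v_y = 0, i.e. (-2)·v_x + (-2)·v_y = 0,
  so v ∝ (b, λ_1 - a) = (-2, 2); multiply by -1 so the first entry is positive: u = (2, -2).
  ||u|| = √((2)² + (-2)²) = √(8) ≈ 2.8284,
  v_1 = u/||u|| ≈ (0.7071, -0.7071) (||v_1|| = 1).

λ_1 = 7,  λ_2 = 3;  v_1 ≈ (0.7071, -0.7071)


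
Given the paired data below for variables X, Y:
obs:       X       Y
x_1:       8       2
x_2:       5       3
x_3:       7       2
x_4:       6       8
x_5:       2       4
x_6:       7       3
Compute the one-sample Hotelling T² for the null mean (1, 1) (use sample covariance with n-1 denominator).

Step 1 — sample mean vector:
  mean(X) = (8 + 5 + 7 + 6 + 2 + 7) / 6 = 35/6 = 5.8333
  mean(Y) = (2 + 3 + 2 + 8 + 4 + 3) / 6 = 22/6 = 3.6667
  x̄ = (5.8333, 3.6667),  deviation x̄ - mu_0 = (5.8333, 3.6667) - (1, 1) = (4.8333, 2.6667).

Step 2 — sample covariance matrix, S[i,j] = (1/(n-1)) · Σ_k (x_{k,i} - mean_i) · (x_{k,j} - mean_j), divisor n-1 = 5:
  S[X,X] = ((2.1667)·(2.1667) + (-0.8333)·(-0.8333) + (1.1667)·(1.1667) + (0.1667)·(0.1667) + (-3.8333)·(-3.8333) + (1.1667)·(1.1667)) / 5 = 22.8333/5 = 4.5667
  S[X,Y] = ((2.1667)·(-1.6667) + (-0.8333)·(-0.6667) + (1.1667)·(-1.6667) + (0.1667)·(4.3333) + (-3.8333)·(0.3333) + (1.1667)·(-0.6667)) / 5 = -6.3333/5 = -1.2667
  S[Y,Y] = ((-1.6667)·(-1.6667) + (-0.6667)·(-0.6667) + (-1.6667)·(-1.6667) + (4.3333)·(4.3333) + (0.3333)·(0.3333) + (-0.6667)·(-0.6667)) / 5 = 25.3333/5 = 5.0667
  S = [[4.5667, -1.2667],
 [-1.2667, 5.0667]].

Step 3 — invert S. det(S) = 4.5667·5.0667 - (-1.2667)² = 21.5333.
  S^{-1} = (1/det) · [[d, -b], [-b, a]] = [[0.2353, 0.0588],
 [0.0588, 0.2121]].

Step 4 — quadratic form (x̄ - mu_0)^T · S^{-1} · (x̄ - mu_0):
  S^{-1} · (x̄ - mu_0) = (1.2941, 0.8498),
  (x̄ - mu_0)^T · [...] = (4.8333)·(1.2941) + (2.6667)·(0.8498) = 8.5212.

Step 5 — scale by n: T² = 6 · 8.5212 = 51.1269.

T² ≈ 51.1269


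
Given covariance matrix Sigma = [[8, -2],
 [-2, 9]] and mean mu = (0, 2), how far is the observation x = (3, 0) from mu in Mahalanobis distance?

Step 1 — centre the observation: (x - mu) = (3, -2).

Step 2 — invert Sigma. det(Sigma) = 8·9 - (-2)² = 68.
  Sigma^{-1} = (1/det) · [[d, -b], [-b, a]] = [[0.1324, 0.0294],
 [0.0294, 0.1176]].

Step 3 — form the quadratic (x - mu)^T · Sigma^{-1} · (x - mu):
  Sigma^{-1} · (x - mu) = (0.3382, -0.1471).
  (x - mu)^T · [Sigma^{-1} · (x - mu)] = (3)·(0.3382) + (-2)·(-0.1471) = 1.3088.

Step 4 — take square root: d = √(1.3088) ≈ 1.144.

d(x, mu) = √(1.3088) ≈ 1.144


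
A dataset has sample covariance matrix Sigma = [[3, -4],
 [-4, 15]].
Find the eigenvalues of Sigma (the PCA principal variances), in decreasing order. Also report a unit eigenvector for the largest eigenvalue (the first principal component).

Step 1 — characteristic polynomial of 2×2 Sigma:
  det(Sigma - λI) = λ² - trace · λ + det = 0.
  trace = 3 + 15 = 18, det = 3·15 - (-4)² = 29.
Step 2 — discriminant:
  Δ = trace² - 4·det = 324 - 116 = 208.
Step 3 — eigenvalues:
  λ = (trace ± √Δ)/2 = (18 ± 14.4222)/2,
  λ_1 = 16.2111,  λ_2 = 1.7889.

Step 4 — unit eigenvector for λ_1: solve (Sigma - λ_1 I)v = 0. First row:
  (3 - 16.2111)·v_x + (-4)·v_y = 0, i.e. (-13.2111)·v_x + (-4)·v_y = 0,
  so v ∝ (b, λ_1 - a) = (-4, 13.2111); multiply by -1 so the first entry is positive: u = (4, -13.2111).
  ||u|| = √((4)² + (-13.2111)²) = √(190.5332) ≈ 13.8034,
  v_1 = u/||u|| ≈ (0.2898, -0.9571) (||v_1|| = 1).

λ_1 = 16.2111,  λ_2 = 1.7889;  v_1 ≈ (0.2898, -0.9571)


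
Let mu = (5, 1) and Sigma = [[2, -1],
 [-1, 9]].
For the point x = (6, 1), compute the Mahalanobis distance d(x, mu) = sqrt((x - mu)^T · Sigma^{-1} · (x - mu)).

Step 1 — centre the observation: (x - mu) = (1, 0).

Step 2 — invert Sigma. det(Sigma) = 2·9 - (-1)² = 17.
  Sigma^{-1} = (1/det) · [[d, -b], [-b, a]] = [[0.5294, 0.0588],
 [0.0588, 0.1176]].

Step 3 — form the quadratic (x - mu)^T · Sigma^{-1} · (x - mu):
  Sigma^{-1} · (x - mu) = (0.5294, 0.0588).
  (x - mu)^T · [Sigma^{-1} · (x - mu)] = (1)·(0.5294) + (0)·(0.0588) = 0.5294.

Step 4 — take square root: d = √(0.5294) ≈ 0.7276.

d(x, mu) = √(0.5294) ≈ 0.7276


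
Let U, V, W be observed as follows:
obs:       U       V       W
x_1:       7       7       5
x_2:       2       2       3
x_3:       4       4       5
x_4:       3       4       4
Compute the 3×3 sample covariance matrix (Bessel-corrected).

Step 1 — column means:
  mean(U) = (7 + 2 + 4 + 3) / 4 = 16/4 = 4
  mean(V) = (7 + 2 + 4 + 4) / 4 = 17/4 = 4.25
  mean(W) = (5 + 3 + 5 + 4) / 4 = 17/4 = 4.25

Step 2 — sample covariance S[i,j] = (1/(n-1)) · Σ_k (x_{k,i} - mean_i) · (x_{k,j} - mean_j), with n-1 = 3.
  S[U,U] = ((3)·(3) + (-2)·(-2) + (0)·(0) + (-1)·(-1)) / 3 = 14/3 = 4.6667
  S[U,V] = ((3)·(2.75) + (-2)·(-2.25) + (0)·(-0.25) + (-1)·(-0.25)) / 3 = 13/3 = 4.3333
  S[U,W] = ((3)·(0.75) + (-2)·(-1.25) + (0)·(0.75) + (-1)·(-0.25)) / 3 = 5/3 = 1.6667
  S[V,V] = ((2.75)·(2.75) + (-2.25)·(-2.25) + (-0.25)·(-0.25) + (-0.25)·(-0.25)) / 3 = 12.75/3 = 4.25
  S[V,W] = ((2.75)·(0.75) + (-2.25)·(-1.25) + (-0.25)·(0.75) + (-0.25)·(-0.25)) / 3 = 4.75/3 = 1.5833
  S[W,W] = ((0.75)·(0.75) + (-1.25)·(-1.25) + (0.75)·(0.75) + (-0.25)·(-0.25)) / 3 = 2.75/3 = 0.9167

S is symmetric (S[j,i] = S[i,j]). Assembling:

S = [[4.6667, 4.3333, 1.6667],
 [4.3333, 4.25, 1.5833],
 [1.6667, 1.5833, 0.9167]]


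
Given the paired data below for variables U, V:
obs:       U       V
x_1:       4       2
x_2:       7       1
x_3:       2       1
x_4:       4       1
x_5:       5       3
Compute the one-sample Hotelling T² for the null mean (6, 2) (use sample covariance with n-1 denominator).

Step 1 — sample mean vector:
  mean(U) = (4 + 7 + 2 + 4 + 5) / 5 = 22/5 = 4.4
  mean(V) = (2 + 1 + 1 + 1 + 3) / 5 = 8/5 = 1.6
  x̄ = (4.4, 1.6),  deviation x̄ - mu_0 = (4.4, 1.6) - (6, 2) = (-1.6, -0.4).

Step 2 — sample covariance matrix, S[i,j] = (1/(n-1)) · Σ_k (x_{k,i} - mean_i) · (x_{k,j} - mean_j), divisor n-1 = 4:
  S[U,U] = ((-0.4)·(-0.4) + (2.6)·(2.6) + (-2.4)·(-2.4) + (-0.4)·(-0.4) + (0.6)·(0.6)) / 4 = 13.2/4 = 3.3
  S[U,V] = ((-0.4)·(0.4) + (2.6)·(-0.6) + (-2.4)·(-0.6) + (-0.4)·(-0.6) + (0.6)·(1.4)) / 4 = 0.8/4 = 0.2
  S[V,V] = ((0.4)·(0.4) + (-0.6)·(-0.6) + (-0.6)·(-0.6) + (-0.6)·(-0.6) + (1.4)·(1.4)) / 4 = 3.2/4 = 0.8
  S = [[3.3, 0.2],
 [0.2, 0.8]].

Step 3 — invert S. det(S) = 3.3·0.8 - (0.2)² = 2.6.
  S^{-1} = (1/det) · [[d, -b], [-b, a]] = [[0.3077, -0.0769],
 [-0.0769, 1.2692]].

Step 4 — quadratic form (x̄ - mu_0)^T · S^{-1} · (x̄ - mu_0):
  S^{-1} · (x̄ - mu_0) = (-0.4615, -0.3846),
  (x̄ - mu_0)^T · [...] = (-1.6)·(-0.4615) + (-0.4)·(-0.3846) = 0.8923.

Step 5 — scale by n: T² = 5 · 0.8923 = 4.4615.

T² ≈ 4.4615


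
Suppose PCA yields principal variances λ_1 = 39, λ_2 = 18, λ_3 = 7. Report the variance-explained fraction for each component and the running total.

Step 1 — total variance = trace(Sigma) = Σ λ_i = 39 + 18 + 7 = 64.

Step 2 — fraction explained by component i = λ_i / Σ λ:
  PC1: 39/64 = 0.6094
  PC2: 18/64 = 0.2812
  PC3: 7/64 = 0.1094

Step 3 — cumulative fraction after k components = (λ_1 + ... + λ_k) / Σ λ:
  k = 1: 39/64 = 0.6094
  k = 2: (39 + 18)/64 = 57/64 = 0.8906
  k = 3: (39 + 18 + 7)/64 = 64/64 = 1

Summary (fraction, with percent):

explained: PC1 0.6094 (60.94%), PC2 0.2812 (28.12%), PC3 0.1094 (10.94%);  cumulative: 0.6094, 0.8906, 1


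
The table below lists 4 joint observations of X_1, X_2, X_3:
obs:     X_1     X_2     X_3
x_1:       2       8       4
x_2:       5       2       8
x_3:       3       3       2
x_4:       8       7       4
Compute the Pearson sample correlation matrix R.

Step 1 — column means:
  mean(X_1) = (2 + 5 + 3 + 8) / 4 = 18/4 = 4.5
  mean(X_2) = (8 + 2 + 3 + 7) / 4 = 20/4 = 5
  mean(X_3) = (4 + 8 + 2 + 4) / 4 = 18/4 = 4.5

Step 2 — sample variances and covariances s[i,j] = (1/(n-1)) · Σ_k (x_{k,i} - mean_i) · (x_{k,j} - mean_j), with n-1 = 3:
  s[X_1,X_1] = ((-2.5)·(-2.5) + (0.5)·(0.5) + (-1.5)·(-1.5) + (3.5)·(3.5)) / 3 = 21/3 = 7
  s[X_1,X_2] = ((-2.5)·(3) + (0.5)·(-3) + (-1.5)·(-2) + (3.5)·(2)) / 3 = 1/3 = 0.3333
  s[X_1,X_3] = ((-2.5)·(-0.5) + (0.5)·(3.5) + (-1.5)·(-2.5) + (3.5)·(-0.5)) / 3 = 5/3 = 1.6667
  s[X_2,X_2] = ((3)·(3) + (-3)·(-3) + (-2)·(-2) + (2)·(2)) / 3 = 26/3 = 8.6667
  s[X_2,X_3] = ((3)·(-0.5) + (-3)·(3.5) + (-2)·(-2.5) + (2)·(-0.5)) / 3 = -8/3 = -2.6667
  s[X_3,X_3] = ((-0.5)·(-0.5) + (3.5)·(3.5) + (-2.5)·(-2.5) + (-0.5)·(-0.5)) / 3 = 19/3 = 6.3333
  Sample standard deviations s_i = √(s[i,i]):
  s(X_1) = √(7) = 2.6458
  s(X_2) = √(8.6667) = 2.9439
  s(X_3) = √(6.3333) = 2.5166

Step 3 — r_{ij} = s_{ij} / (s_i · s_j):
  r[X_1,X_1] = 1 (diagonal).
  r[X_1,X_2] = 0.3333 / (2.6458 · 2.9439) = 0.3333 / 7.7889 = 0.0428
  r[X_1,X_3] = 1.6667 / (2.6458 · 2.5166) = 1.6667 / 6.6583 = 0.2503
  r[X_2,X_2] = 1 (diagonal).
  r[X_2,X_3] = -2.6667 / (2.9439 · 2.5166) = -2.6667 / 7.4087 = -0.3599
  r[X_3,X_3] = 1 (diagonal).

R is symmetric with unit diagonal. Assembling:

R = [[1, 0.0428, 0.2503],
 [0.0428, 1, -0.3599],
 [0.2503, -0.3599, 1]]


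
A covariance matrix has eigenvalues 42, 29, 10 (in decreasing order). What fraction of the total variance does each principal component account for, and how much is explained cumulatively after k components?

Step 1 — total variance = trace(Sigma) = Σ λ_i = 42 + 29 + 10 = 81.

Step 2 — fraction explained by component i = λ_i / Σ λ:
  PC1: 42/81 = 0.5185
  PC2: 29/81 = 0.358
  PC3: 10/81 = 0.1235

Step 3 — cumulative fraction after k components = (λ_1 + ... + λ_k) / Σ λ:
  k = 1: 42/81 = 0.5185
  k = 2: (42 + 29)/81 = 71/81 = 0.8765
  k = 3: (42 + 29 + 10)/81 = 81/81 = 1

Summary (fraction, with percent):

explained: PC1 0.5185 (51.85%), PC2 0.358 (35.8%), PC3 0.1235 (12.35%);  cumulative: 0.5185, 0.8765, 1


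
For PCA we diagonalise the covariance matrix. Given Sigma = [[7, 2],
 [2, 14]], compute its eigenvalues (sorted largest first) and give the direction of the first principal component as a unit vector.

Step 1 — characteristic polynomial of 2×2 Sigma:
  det(Sigma - λI) = λ² - trace · λ + det = 0.
  trace = 7 + 14 = 21, det = 7·14 - (2)² = 94.
Step 2 — discriminant:
  Δ = trace² - 4·det = 441 - 376 = 65.
Step 3 — eigenvalues:
  λ = (trace ± √Δ)/2 = (21 ± 8.0623)/2,
  λ_1 = 14.5311,  λ_2 = 6.4689.

Step 4 — unit eigenvector for λ_1: solve (Sigma - λ_1 I)v = 0. First row:
  (7 - 14.5311)·v_x + (2)·v_y = 0, i.e. (-7.5311)·v_x + (2)·v_y = 0,
  so v ∝ (b, λ_1 - a) = (2, 7.5311) = u.
  ||u|| = √((2)² + (7.5311)²) = √(60.7179) ≈ 7.7922,
  v_1 = u/||u|| ≈ (0.2567, 0.9665) (||v_1|| = 1).

λ_1 = 14.5311,  λ_2 = 6.4689;  v_1 ≈ (0.2567, 0.9665)


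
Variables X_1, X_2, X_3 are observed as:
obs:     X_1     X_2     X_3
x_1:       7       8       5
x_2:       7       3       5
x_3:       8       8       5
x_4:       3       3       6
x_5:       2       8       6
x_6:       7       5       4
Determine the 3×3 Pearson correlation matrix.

Step 1 — column means:
  mean(X_1) = (7 + 7 + 8 + 3 + 2 + 7) / 6 = 34/6 = 5.6667
  mean(X_2) = (8 + 3 + 8 + 3 + 8 + 5) / 6 = 35/6 = 5.8333
  mean(X_3) = (5 + 5 + 5 + 6 + 6 + 4) / 6 = 31/6 = 5.1667

Step 2 — sample variances and covariances s[i,j] = (1/(n-1)) · Σ_k (x_{k,i} - mean_i) · (x_{k,j} - mean_j), with n-1 = 5:
  s[X_1,X_1] = ((1.3333)·(1.3333) + (1.3333)·(1.3333) + (2.3333)·(2.3333) + (-2.6667)·(-2.6667) + (-3.6667)·(-3.6667) + (1.3333)·(1.3333)) / 5 = 31.3333/5 = 6.2667
  s[X_1,X_2] = ((1.3333)·(2.1667) + (1.3333)·(-2.8333) + (2.3333)·(2.1667) + (-2.6667)·(-2.8333) + (-3.6667)·(2.1667) + (1.3333)·(-0.8333)) / 5 = 2.6667/5 = 0.5333
  s[X_1,X_3] = ((1.3333)·(-0.1667) + (1.3333)·(-0.1667) + (2.3333)·(-0.1667) + (-2.6667)·(0.8333) + (-3.6667)·(0.8333) + (1.3333)·(-1.1667)) / 5 = -7.6667/5 = -1.5333
  s[X_2,X_2] = ((2.1667)·(2.1667) + (-2.8333)·(-2.8333) + (2.1667)·(2.1667) + (-2.8333)·(-2.8333) + (2.1667)·(2.1667) + (-0.8333)·(-0.8333)) / 5 = 30.8333/5 = 6.1667
  s[X_2,X_3] = ((2.1667)·(-0.1667) + (-2.8333)·(-0.1667) + (2.1667)·(-0.1667) + (-2.8333)·(0.8333) + (2.1667)·(0.8333) + (-0.8333)·(-1.1667)) / 5 = 0.1667/5 = 0.0333
  s[X_3,X_3] = ((-0.1667)·(-0.1667) + (-0.1667)·(-0.1667) + (-0.1667)·(-0.1667) + (0.8333)·(0.8333) + (0.8333)·(0.8333) + (-1.1667)·(-1.1667)) / 5 = 2.8333/5 = 0.5667
  Sample standard deviations s_i = √(s[i,i]):
  s(X_1) = √(6.2667) = 2.5033
  s(X_2) = √(6.1667) = 2.4833
  s(X_3) = √(0.5667) = 0.7528

Step 3 — r_{ij} = s_{ij} / (s_i · s_j):
  r[X_1,X_1] = 1 (diagonal).
  r[X_1,X_2] = 0.5333 / (2.5033 · 2.4833) = 0.5333 / 6.2165 = 0.0858
  r[X_1,X_3] = -1.5333 / (2.5033 · 0.7528) = -1.5333 / 1.8844 = -0.8137
  r[X_2,X_2] = 1 (diagonal).
  r[X_2,X_3] = 0.0333 / (2.4833 · 0.7528) = 0.0333 / 1.8693 = 0.0178
  r[X_3,X_3] = 1 (diagonal).

R is symmetric with unit diagonal. Assembling:

R = [[1, 0.0858, -0.8137],
 [0.0858, 1, 0.0178],
 [-0.8137, 0.0178, 1]]


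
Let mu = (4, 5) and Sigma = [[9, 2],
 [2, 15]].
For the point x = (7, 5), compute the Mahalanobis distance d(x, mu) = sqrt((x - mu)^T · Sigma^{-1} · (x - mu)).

Step 1 — centre the observation: (x - mu) = (3, 0).

Step 2 — invert Sigma. det(Sigma) = 9·15 - (2)² = 131.
  Sigma^{-1} = (1/det) · [[d, -b], [-b, a]] = [[0.1145, -0.0153],
 [-0.0153, 0.0687]].

Step 3 — form the quadratic (x - mu)^T · Sigma^{-1} · (x - mu):
  Sigma^{-1} · (x - mu) = (0.3435, -0.0458).
  (x - mu)^T · [Sigma^{-1} · (x - mu)] = (3)·(0.3435) + (0)·(-0.0458) = 1.0305.

Step 4 — take square root: d = √(1.0305) ≈ 1.0152.

d(x, mu) = √(1.0305) ≈ 1.0152


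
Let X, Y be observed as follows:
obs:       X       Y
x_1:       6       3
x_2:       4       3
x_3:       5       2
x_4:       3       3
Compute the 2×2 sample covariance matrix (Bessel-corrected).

Step 1 — column means:
  mean(X) = (6 + 4 + 5 + 3) / 4 = 18/4 = 4.5
  mean(Y) = (3 + 3 + 2 + 3) / 4 = 11/4 = 2.75

Step 2 — sample covariance S[i,j] = (1/(n-1)) · Σ_k (x_{k,i} - mean_i) · (x_{k,j} - mean_j), with n-1 = 3.
  S[X,X] = ((1.5)·(1.5) + (-0.5)·(-0.5) + (0.5)·(0.5) + (-1.5)·(-1.5)) / 3 = 5/3 = 1.6667
  S[X,Y] = ((1.5)·(0.25) + (-0.5)·(0.25) + (0.5)·(-0.75) + (-1.5)·(0.25)) / 3 = -0.5/3 = -0.1667
  S[Y,Y] = ((0.25)·(0.25) + (0.25)·(0.25) + (-0.75)·(-0.75) + (0.25)·(0.25)) / 3 = 0.75/3 = 0.25

S is symmetric (S[j,i] = S[i,j]). Assembling:

S = [[1.6667, -0.1667],
 [-0.1667, 0.25]]


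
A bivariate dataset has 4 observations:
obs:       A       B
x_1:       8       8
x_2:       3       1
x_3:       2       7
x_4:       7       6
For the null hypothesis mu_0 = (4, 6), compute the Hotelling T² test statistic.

Step 1 — sample mean vector:
  mean(A) = (8 + 3 + 2 + 7) / 4 = 20/4 = 5
  mean(B) = (8 + 1 + 7 + 6) / 4 = 22/4 = 5.5
  x̄ = (5, 5.5),  deviation x̄ - mu_0 = (5, 5.5) - (4, 6) = (1, -0.5).

Step 2 — sample covariance matrix, S[i,j] = (1/(n-1)) · Σ_k (x_{k,i} - mean_i) · (x_{k,j} - mean_j), divisor n-1 = 3:
  S[A,A] = ((3)·(3) + (-2)·(-2) + (-3)·(-3) + (2)·(2)) / 3 = 26/3 = 8.6667
  S[A,B] = ((3)·(2.5) + (-2)·(-4.5) + (-3)·(1.5) + (2)·(0.5)) / 3 = 13/3 = 4.3333
  S[B,B] = ((2.5)·(2.5) + (-4.5)·(-4.5) + (1.5)·(1.5) + (0.5)·(0.5)) / 3 = 29/3 = 9.6667
  S = [[8.6667, 4.3333],
 [4.3333, 9.6667]].

Step 3 — invert S. det(S) = 8.6667·9.6667 - (4.3333)² = 65.
  S^{-1} = (1/det) · [[d, -b], [-b, a]] = [[0.1487, -0.0667],
 [-0.0667, 0.1333]].

Step 4 — quadratic form (x̄ - mu_0)^T · S^{-1} · (x̄ - mu_0):
  S^{-1} · (x̄ - mu_0) = (0.1821, -0.1333),
  (x̄ - mu_0)^T · [...] = (1)·(0.1821) + (-0.5)·(-0.1333) = 0.2487.

Step 5 — scale by n: T² = 4 · 0.2487 = 0.9949.

T² ≈ 0.9949


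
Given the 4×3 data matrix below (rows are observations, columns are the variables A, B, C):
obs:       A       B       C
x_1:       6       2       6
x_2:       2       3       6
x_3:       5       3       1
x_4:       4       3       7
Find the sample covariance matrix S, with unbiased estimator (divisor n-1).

Step 1 — column means:
  mean(A) = (6 + 2 + 5 + 4) / 4 = 17/4 = 4.25
  mean(B) = (2 + 3 + 3 + 3) / 4 = 11/4 = 2.75
  mean(C) = (6 + 6 + 1 + 7) / 4 = 20/4 = 5

Step 2 — sample covariance S[i,j] = (1/(n-1)) · Σ_k (x_{k,i} - mean_i) · (x_{k,j} - mean_j), with n-1 = 3.
  S[A,A] = ((1.75)·(1.75) + (-2.25)·(-2.25) + (0.75)·(0.75) + (-0.25)·(-0.25)) / 3 = 8.75/3 = 2.9167
  S[A,B] = ((1.75)·(-0.75) + (-2.25)·(0.25) + (0.75)·(0.25) + (-0.25)·(0.25)) / 3 = -1.75/3 = -0.5833
  S[A,C] = ((1.75)·(1) + (-2.25)·(1) + (0.75)·(-4) + (-0.25)·(2)) / 3 = -4/3 = -1.3333
  S[B,B] = ((-0.75)·(-0.75) + (0.25)·(0.25) + (0.25)·(0.25) + (0.25)·(0.25)) / 3 = 0.75/3 = 0.25
  S[B,C] = ((-0.75)·(1) + (0.25)·(1) + (0.25)·(-4) + (0.25)·(2)) / 3 = -1/3 = -0.3333
  S[C,C] = ((1)·(1) + (1)·(1) + (-4)·(-4) + (2)·(2)) / 3 = 22/3 = 7.3333

S is symmetric (S[j,i] = S[i,j]). Assembling:

S = [[2.9167, -0.5833, -1.3333],
 [-0.5833, 0.25, -0.3333],
 [-1.3333, -0.3333, 7.3333]]


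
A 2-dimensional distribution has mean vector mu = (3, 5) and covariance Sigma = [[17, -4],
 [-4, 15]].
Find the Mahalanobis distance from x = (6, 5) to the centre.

Step 1 — centre the observation: (x - mu) = (3, 0).

Step 2 — invert Sigma. det(Sigma) = 17·15 - (-4)² = 239.
  Sigma^{-1} = (1/det) · [[d, -b], [-b, a]] = [[0.0628, 0.0167],
 [0.0167, 0.0711]].

Step 3 — form the quadratic (x - mu)^T · Sigma^{-1} · (x - mu):
  Sigma^{-1} · (x - mu) = (0.1883, 0.0502).
  (x - mu)^T · [Sigma^{-1} · (x - mu)] = (3)·(0.1883) + (0)·(0.0502) = 0.5649.

Step 4 — take square root: d = √(0.5649) ≈ 0.7516.

d(x, mu) = √(0.5649) ≈ 0.7516


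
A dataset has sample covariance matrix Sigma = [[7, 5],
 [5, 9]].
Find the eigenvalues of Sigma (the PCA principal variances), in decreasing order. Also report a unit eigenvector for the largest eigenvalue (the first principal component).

Step 1 — characteristic polynomial of 2×2 Sigma:
  det(Sigma - λI) = λ² - trace · λ + det = 0.
  trace = 7 + 9 = 16, det = 7·9 - (5)² = 38.
Step 2 — discriminant:
  Δ = trace² - 4·det = 256 - 152 = 104.
Step 3 — eigenvalues:
  λ = (trace ± √Δ)/2 = (16 ± 10.198)/2,
  λ_1 = 13.099,  λ_2 = 2.901.

Step 4 — unit eigenvector for λ_1: solve (Sigma - λ_1 I)v = 0. First row:
  (7 - 13.099)·v_x + (5)·v_y = 0, i.e. (-6.099)·v_x + (5)·v_y = 0,
  so v ∝ (b, λ_1 - a) = (5, 6.099) = u.
  ||u|| = √((5)² + (6.099)²) = √(62.198) ≈ 7.8866,
  v_1 = u/||u|| ≈ (0.634, 0.7733) (||v_1|| = 1).

λ_1 = 13.099,  λ_2 = 2.901;  v_1 ≈ (0.634, 0.7733)


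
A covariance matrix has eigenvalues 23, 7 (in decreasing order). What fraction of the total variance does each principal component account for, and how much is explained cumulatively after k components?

Step 1 — total variance = trace(Sigma) = Σ λ_i = 23 + 7 = 30.

Step 2 — fraction explained by component i = λ_i / Σ λ:
  PC1: 23/30 = 0.7667
  PC2: 7/30 = 0.2333

Step 3 — cumulative fraction after k components = (λ_1 + ... + λ_k) / Σ λ:
  k = 1: 23/30 = 0.7667
  k = 2: (23 + 7)/30 = 30/30 = 1

Summary (fraction, with percent):

explained: PC1 0.7667 (76.67%), PC2 0.2333 (23.33%);  cumulative: 0.7667, 1


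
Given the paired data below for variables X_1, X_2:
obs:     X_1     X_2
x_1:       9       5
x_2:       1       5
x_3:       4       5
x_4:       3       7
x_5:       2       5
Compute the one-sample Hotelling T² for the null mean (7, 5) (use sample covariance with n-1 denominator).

Step 1 — sample mean vector:
  mean(X_1) = (9 + 1 + 4 + 3 + 2) / 5 = 19/5 = 3.8
  mean(X_2) = (5 + 5 + 5 + 7 + 5) / 5 = 27/5 = 5.4
  x̄ = (3.8, 5.4),  deviation x̄ - mu_0 = (3.8, 5.4) - (7, 5) = (-3.2, 0.4).

Step 2 — sample covariance matrix, S[i,j] = (1/(n-1)) · Σ_k (x_{k,i} - mean_i) · (x_{k,j} - mean_j), divisor n-1 = 4:
  S[X_1,X_1] = ((5.2)·(5.2) + (-2.8)·(-2.8) + (0.2)·(0.2) + (-0.8)·(-0.8) + (-1.8)·(-1.8)) / 4 = 38.8/4 = 9.7
  S[X_1,X_2] = ((5.2)·(-0.4) + (-2.8)·(-0.4) + (0.2)·(-0.4) + (-0.8)·(1.6) + (-1.8)·(-0.4)) / 4 = -1.6/4 = -0.4
  S[X_2,X_2] = ((-0.4)·(-0.4) + (-0.4)·(-0.4) + (-0.4)·(-0.4) + (1.6)·(1.6) + (-0.4)·(-0.4)) / 4 = 3.2/4 = 0.8
  S = [[9.7, -0.4],
 [-0.4, 0.8]].

Step 3 — invert S. det(S) = 9.7·0.8 - (-0.4)² = 7.6.
  S^{-1} = (1/det) · [[d, -b], [-b, a]] = [[0.1053, 0.0526],
 [0.0526, 1.2763]].

Step 4 — quadratic form (x̄ - mu_0)^T · S^{-1} · (x̄ - mu_0):
  S^{-1} · (x̄ - mu_0) = (-0.3158, 0.3421),
  (x̄ - mu_0)^T · [...] = (-3.2)·(-0.3158) + (0.4)·(0.3421) = 1.1474.

Step 5 — scale by n: T² = 5 · 1.1474 = 5.7368.

T² ≈ 5.7368


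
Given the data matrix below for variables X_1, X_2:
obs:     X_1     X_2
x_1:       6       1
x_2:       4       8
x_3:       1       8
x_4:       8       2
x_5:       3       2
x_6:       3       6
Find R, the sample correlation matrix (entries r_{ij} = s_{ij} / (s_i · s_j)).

Step 1 — column means:
  mean(X_1) = (6 + 4 + 1 + 8 + 3 + 3) / 6 = 25/6 = 4.1667
  mean(X_2) = (1 + 8 + 8 + 2 + 2 + 6) / 6 = 27/6 = 4.5

Step 2 — sample variances and covariances s[i,j] = (1/(n-1)) · Σ_k (x_{k,i} - mean_i) · (x_{k,j} - mean_j), with n-1 = 5:
  s[X_1,X_1] = ((1.8333)·(1.8333) + (-0.1667)·(-0.1667) + (-3.1667)·(-3.1667) + (3.8333)·(3.8333) + (-1.1667)·(-1.1667) + (-1.1667)·(-1.1667)) / 5 = 30.8333/5 = 6.1667
  s[X_1,X_2] = ((1.8333)·(-3.5) + (-0.1667)·(3.5) + (-3.1667)·(3.5) + (3.8333)·(-2.5) + (-1.1667)·(-2.5) + (-1.1667)·(1.5)) / 5 = -26.5/5 = -5.3
  s[X_2,X_2] = ((-3.5)·(-3.5) + (3.5)·(3.5) + (3.5)·(3.5) + (-2.5)·(-2.5) + (-2.5)·(-2.5) + (1.5)·(1.5)) / 5 = 51.5/5 = 10.3
  Sample standard deviations s_i = √(s[i,i]):
  s(X_1) = √(6.1667) = 2.4833
  s(X_2) = √(10.3) = 3.2094

Step 3 — r_{ij} = s_{ij} / (s_i · s_j):
  r[X_1,X_1] = 1 (diagonal).
  r[X_1,X_2] = -5.3 / (2.4833 · 3.2094) = -5.3 / 7.9697 = -0.665
  r[X_2,X_2] = 1 (diagonal).

R is symmetric with unit diagonal. Assembling:

R = [[1, -0.665],
 [-0.665, 1]]


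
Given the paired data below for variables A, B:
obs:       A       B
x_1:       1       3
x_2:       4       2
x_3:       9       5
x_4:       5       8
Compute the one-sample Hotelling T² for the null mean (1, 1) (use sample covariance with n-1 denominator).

Step 1 — sample mean vector:
  mean(A) = (1 + 4 + 9 + 5) / 4 = 19/4 = 4.75
  mean(B) = (3 + 2 + 5 + 8) / 4 = 18/4 = 4.5
  x̄ = (4.75, 4.5),  deviation x̄ - mu_0 = (4.75, 4.5) - (1, 1) = (3.75, 3.5).

Step 2 — sample covariance matrix, S[i,j] = (1/(n-1)) · Σ_k (x_{k,i} - mean_i) · (x_{k,j} - mean_j), divisor n-1 = 3:
  S[A,A] = ((-3.75)·(-3.75) + (-0.75)·(-0.75) + (4.25)·(4.25) + (0.25)·(0.25)) / 3 = 32.75/3 = 10.9167
  S[A,B] = ((-3.75)·(-1.5) + (-0.75)·(-2.5) + (4.25)·(0.5) + (0.25)·(3.5)) / 3 = 10.5/3 = 3.5
  S[B,B] = ((-1.5)·(-1.5) + (-2.5)·(-2.5) + (0.5)·(0.5) + (3.5)·(3.5)) / 3 = 21/3 = 7
  S = [[10.9167, 3.5],
 [3.5, 7]].

Step 3 — invert S. det(S) = 10.9167·7 - (3.5)² = 64.1667.
  S^{-1} = (1/det) · [[d, -b], [-b, a]] = [[0.1091, -0.0545],
 [-0.0545, 0.1701]].

Step 4 — quadratic form (x̄ - mu_0)^T · S^{-1} · (x̄ - mu_0):
  S^{-1} · (x̄ - mu_0) = (0.2182, 0.3909),
  (x̄ - mu_0)^T · [...] = (3.75)·(0.2182) + (3.5)·(0.3909) = 2.1864.

Step 5 — scale by n: T² = 4 · 2.1864 = 8.7455.

T² ≈ 8.7455


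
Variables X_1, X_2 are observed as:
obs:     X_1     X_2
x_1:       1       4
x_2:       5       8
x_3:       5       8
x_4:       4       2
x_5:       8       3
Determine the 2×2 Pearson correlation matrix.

Step 1 — column means:
  mean(X_1) = (1 + 5 + 5 + 4 + 8) / 5 = 23/5 = 4.6
  mean(X_2) = (4 + 8 + 8 + 2 + 3) / 5 = 25/5 = 5

Step 2 — sample variances and covariances s[i,j] = (1/(n-1)) · Σ_k (x_{k,i} - mean_i) · (x_{k,j} - mean_j), with n-1 = 4:
  s[X_1,X_1] = ((-3.6)·(-3.6) + (0.4)·(0.4) + (0.4)·(0.4) + (-0.6)·(-0.6) + (3.4)·(3.4)) / 4 = 25.2/4 = 6.3
  s[X_1,X_2] = ((-3.6)·(-1) + (0.4)·(3) + (0.4)·(3) + (-0.6)·(-3) + (3.4)·(-2)) / 4 = 1/4 = 0.25
  s[X_2,X_2] = ((-1)·(-1) + (3)·(3) + (3)·(3) + (-3)·(-3) + (-2)·(-2)) / 4 = 32/4 = 8
  Sample standard deviations s_i = √(s[i,i]):
  s(X_1) = √(6.3) = 2.51
  s(X_2) = √(8) = 2.8284

Step 3 — r_{ij} = s_{ij} / (s_i · s_j):
  r[X_1,X_1] = 1 (diagonal).
  r[X_1,X_2] = 0.25 / (2.51 · 2.8284) = 0.25 / 7.0993 = 0.0352
  r[X_2,X_2] = 1 (diagonal).

R is symmetric with unit diagonal. Assembling:

R = [[1, 0.0352],
 [0.0352, 1]]


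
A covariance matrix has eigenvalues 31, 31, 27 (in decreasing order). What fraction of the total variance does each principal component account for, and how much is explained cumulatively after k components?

Step 1 — total variance = trace(Sigma) = Σ λ_i = 31 + 31 + 27 = 89.

Step 2 — fraction explained by component i = λ_i / Σ λ:
  PC1: 31/89 = 0.3483
  PC2: 31/89 = 0.3483
  PC3: 27/89 = 0.3034

Step 3 — cumulative fraction after k components = (λ_1 + ... + λ_k) / Σ λ:
  k = 1: 31/89 = 0.3483
  k = 2: (31 + 31)/89 = 62/89 = 0.6966
  k = 3: (31 + 31 + 27)/89 = 89/89 = 1

Summary (fraction, with percent):

explained: PC1 0.3483 (34.83%), PC2 0.3483 (34.83%), PC3 0.3034 (30.34%);  cumulative: 0.3483, 0.6966, 1


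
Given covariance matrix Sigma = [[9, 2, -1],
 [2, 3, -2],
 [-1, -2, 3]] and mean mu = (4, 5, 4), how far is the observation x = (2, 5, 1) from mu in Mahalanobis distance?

Step 1 — centre the observation: (x - mu) = (-2, 0, -3).

Step 2 — invert Sigma (cofactor / det for 3×3, or solve directly):
  Sigma^{-1} = [[0.1316, -0.1053, -0.0263],
 [-0.1053, 0.6842, 0.4211],
 [-0.0263, 0.4211, 0.6053]].

Step 3 — form the quadratic (x - mu)^T · Sigma^{-1} · (x - mu):
  Sigma^{-1} · (x - mu) = (-0.1842, -1.0526, -1.7632).
  (x - mu)^T · [Sigma^{-1} · (x - mu)] = (-2)·(-0.1842) + (0)·(-1.0526) + (-3)·(-1.7632) = 5.6579.

Step 4 — take square root: d = √(5.6579) ≈ 2.3786.

d(x, mu) = √(5.6579) ≈ 2.3786


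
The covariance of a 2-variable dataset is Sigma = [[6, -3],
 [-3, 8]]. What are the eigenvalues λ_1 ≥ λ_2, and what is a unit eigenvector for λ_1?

Step 1 — characteristic polynomial of 2×2 Sigma:
  det(Sigma - λI) = λ² - trace · λ + det = 0.
  trace = 6 + 8 = 14, det = 6·8 - (-3)² = 39.
Step 2 — discriminant:
  Δ = trace² - 4·det = 196 - 156 = 40.
Step 3 — eigenvalues:
  λ = (trace ± √Δ)/2 = (14 ± 6.3246)/2,
  λ_1 = 10.1623,  λ_2 = 3.8377.

Step 4 — unit eigenvector for λ_1: solve (Sigma - λ_1 I)v = 0. First row:
  (6 - 10.1623)·v_x + (-3)·v_y = 0, i.e. (-4.1623)·v_x + (-3)·v_y = 0,
  so v ∝ (b, λ_1 - a) = (-3, 4.1623); multiply by -1 so the first entry is positive: u = (3, -4.1623).
  ||u|| = √((3)² + (-4.1623)²) = √(26.3246) ≈ 5.1307,
  v_1 = u/||u|| ≈ (0.5847, -0.8112) (||v_1|| = 1).

λ_1 = 10.1623,  λ_2 = 3.8377;  v_1 ≈ (0.5847, -0.8112)


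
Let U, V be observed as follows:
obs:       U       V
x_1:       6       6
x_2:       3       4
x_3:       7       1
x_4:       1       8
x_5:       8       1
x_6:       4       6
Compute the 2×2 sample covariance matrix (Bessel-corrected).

Step 1 — column means:
  mean(U) = (6 + 3 + 7 + 1 + 8 + 4) / 6 = 29/6 = 4.8333
  mean(V) = (6 + 4 + 1 + 8 + 1 + 6) / 6 = 26/6 = 4.3333

Step 2 — sample covariance S[i,j] = (1/(n-1)) · Σ_k (x_{k,i} - mean_i) · (x_{k,j} - mean_j), with n-1 = 5.
  S[U,U] = ((1.1667)·(1.1667) + (-1.8333)·(-1.8333) + (2.1667)·(2.1667) + (-3.8333)·(-3.8333) + (3.1667)·(3.1667) + (-0.8333)·(-0.8333)) / 5 = 34.8333/5 = 6.9667
  S[U,V] = ((1.1667)·(1.6667) + (-1.8333)·(-0.3333) + (2.1667)·(-3.3333) + (-3.8333)·(3.6667) + (3.1667)·(-3.3333) + (-0.8333)·(1.6667)) / 5 = -30.6667/5 = -6.1333
  S[V,V] = ((1.6667)·(1.6667) + (-0.3333)·(-0.3333) + (-3.3333)·(-3.3333) + (3.6667)·(3.6667) + (-3.3333)·(-3.3333) + (1.6667)·(1.6667)) / 5 = 41.3333/5 = 8.2667

S is symmetric (S[j,i] = S[i,j]). Assembling:

S = [[6.9667, -6.1333],
 [-6.1333, 8.2667]]


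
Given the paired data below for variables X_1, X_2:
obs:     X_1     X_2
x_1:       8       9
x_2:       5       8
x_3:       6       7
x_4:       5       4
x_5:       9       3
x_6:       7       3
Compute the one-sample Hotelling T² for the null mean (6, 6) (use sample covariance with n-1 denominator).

Step 1 — sample mean vector:
  mean(X_1) = (8 + 5 + 6 + 5 + 9 + 7) / 6 = 40/6 = 6.6667
  mean(X_2) = (9 + 8 + 7 + 4 + 3 + 3) / 6 = 34/6 = 5.6667
  x̄ = (6.6667, 5.6667),  deviation x̄ - mu_0 = (6.6667, 5.6667) - (6, 6) = (0.6667, -0.3333).

Step 2 — sample covariance matrix, S[i,j] = (1/(n-1)) · Σ_k (x_{k,i} - mean_i) · (x_{k,j} - mean_j), divisor n-1 = 5:
  S[X_1,X_1] = ((1.3333)·(1.3333) + (-1.6667)·(-1.6667) + (-0.6667)·(-0.6667) + (-1.6667)·(-1.6667) + (2.3333)·(2.3333) + (0.3333)·(0.3333)) / 5 = 13.3333/5 = 2.6667
  S[X_1,X_2] = ((1.3333)·(3.3333) + (-1.6667)·(2.3333) + (-0.6667)·(1.3333) + (-1.6667)·(-1.6667) + (2.3333)·(-2.6667) + (0.3333)·(-2.6667)) / 5 = -4.6667/5 = -0.9333
  S[X_2,X_2] = ((3.3333)·(3.3333) + (2.3333)·(2.3333) + (1.3333)·(1.3333) + (-1.6667)·(-1.6667) + (-2.6667)·(-2.6667) + (-2.6667)·(-2.6667)) / 5 = 35.3333/5 = 7.0667
  S = [[2.6667, -0.9333],
 [-0.9333, 7.0667]].

Step 3 — invert S. det(S) = 2.6667·7.0667 - (-0.9333)² = 17.9733.
  S^{-1} = (1/det) · [[d, -b], [-b, a]] = [[0.3932, 0.0519],
 [0.0519, 0.1484]].

Step 4 — quadratic form (x̄ - mu_0)^T · S^{-1} · (x̄ - mu_0):
  S^{-1} · (x̄ - mu_0) = (0.2448, -0.0148),
  (x̄ - mu_0)^T · [...] = (0.6667)·(0.2448) + (-0.3333)·(-0.0148) = 0.1682.

Step 5 — scale by n: T² = 6 · 0.1682 = 1.0089.

T² ≈ 1.0089


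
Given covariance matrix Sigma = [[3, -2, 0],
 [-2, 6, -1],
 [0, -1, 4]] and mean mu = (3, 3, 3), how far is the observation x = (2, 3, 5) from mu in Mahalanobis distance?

Step 1 — centre the observation: (x - mu) = (-1, 0, 2).

Step 2 — invert Sigma (cofactor / det for 3×3, or solve directly):
  Sigma^{-1} = [[0.434, 0.1509, 0.0377],
 [0.1509, 0.2264, 0.0566],
 [0.0377, 0.0566, 0.2642]].

Step 3 — form the quadratic (x - mu)^T · Sigma^{-1} · (x - mu):
  Sigma^{-1} · (x - mu) = (-0.3585, -0.0377, 0.4906).
  (x - mu)^T · [Sigma^{-1} · (x - mu)] = (-1)·(-0.3585) + (0)·(-0.0377) + (2)·(0.4906) = 1.3396.

Step 4 — take square root: d = √(1.3396) ≈ 1.1574.

d(x, mu) = √(1.3396) ≈ 1.1574


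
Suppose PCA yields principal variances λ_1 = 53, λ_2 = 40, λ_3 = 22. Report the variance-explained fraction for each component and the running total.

Step 1 — total variance = trace(Sigma) = Σ λ_i = 53 + 40 + 22 = 115.

Step 2 — fraction explained by component i = λ_i / Σ λ:
  PC1: 53/115 = 0.4609
  PC2: 40/115 = 0.3478
  PC3: 22/115 = 0.1913

Step 3 — cumulative fraction after k components = (λ_1 + ... + λ_k) / Σ λ:
  k = 1: 53/115 = 0.4609
  k = 2: (53 + 40)/115 = 93/115 = 0.8087
  k = 3: (53 + 40 + 22)/115 = 115/115 = 1

Summary (fraction, with percent):

explained: PC1 0.4609 (46.09%), PC2 0.3478 (34.78%), PC3 0.1913 (19.13%);  cumulative: 0.4609, 0.8087, 1


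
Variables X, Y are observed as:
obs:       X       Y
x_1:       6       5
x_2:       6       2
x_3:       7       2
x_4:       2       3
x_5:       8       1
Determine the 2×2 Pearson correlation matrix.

Step 1 — column means:
  mean(X) = (6 + 6 + 7 + 2 + 8) / 5 = 29/5 = 5.8
  mean(Y) = (5 + 2 + 2 + 3 + 1) / 5 = 13/5 = 2.6

Step 2 — sample variances and covariances s[i,j] = (1/(n-1)) · Σ_k (x_{k,i} - mean_i) · (x_{k,j} - mean_j), with n-1 = 4:
  s[X,X] = ((0.2)·(0.2) + (0.2)·(0.2) + (1.2)·(1.2) + (-3.8)·(-3.8) + (2.2)·(2.2)) / 4 = 20.8/4 = 5.2
  s[X,Y] = ((0.2)·(2.4) + (0.2)·(-0.6) + (1.2)·(-0.6) + (-3.8)·(0.4) + (2.2)·(-1.6)) / 4 = -5.4/4 = -1.35
  s[Y,Y] = ((2.4)·(2.4) + (-0.6)·(-0.6) + (-0.6)·(-0.6) + (0.4)·(0.4) + (-1.6)·(-1.6)) / 4 = 9.2/4 = 2.3
  Sample standard deviations s_i = √(s[i,i]):
  s(X) = √(5.2) = 2.2804
  s(Y) = √(2.3) = 1.5166

Step 3 — r_{ij} = s_{ij} / (s_i · s_j):
  r[X,X] = 1 (diagonal).
  r[X,Y] = -1.35 / (2.2804 · 1.5166) = -1.35 / 3.4583 = -0.3904
  r[Y,Y] = 1 (diagonal).

R is symmetric with unit diagonal. Assembling:

R = [[1, -0.3904],
 [-0.3904, 1]]


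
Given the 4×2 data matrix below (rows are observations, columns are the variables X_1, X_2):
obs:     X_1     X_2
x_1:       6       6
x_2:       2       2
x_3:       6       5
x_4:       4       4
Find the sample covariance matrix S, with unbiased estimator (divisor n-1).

Step 1 — column means:
  mean(X_1) = (6 + 2 + 6 + 4) / 4 = 18/4 = 4.5
  mean(X_2) = (6 + 2 + 5 + 4) / 4 = 17/4 = 4.25

Step 2 — sample covariance S[i,j] = (1/(n-1)) · Σ_k (x_{k,i} - mean_i) · (x_{k,j} - mean_j), with n-1 = 3.
  S[X_1,X_1] = ((1.5)·(1.5) + (-2.5)·(-2.5) + (1.5)·(1.5) + (-0.5)·(-0.5)) / 3 = 11/3 = 3.6667
  S[X_1,X_2] = ((1.5)·(1.75) + (-2.5)·(-2.25) + (1.5)·(0.75) + (-0.5)·(-0.25)) / 3 = 9.5/3 = 3.1667
  S[X_2,X_2] = ((1.75)·(1.75) + (-2.25)·(-2.25) + (0.75)·(0.75) + (-0.25)·(-0.25)) / 3 = 8.75/3 = 2.9167

S is symmetric (S[j,i] = S[i,j]). Assembling:

S = [[3.6667, 3.1667],
 [3.1667, 2.9167]]


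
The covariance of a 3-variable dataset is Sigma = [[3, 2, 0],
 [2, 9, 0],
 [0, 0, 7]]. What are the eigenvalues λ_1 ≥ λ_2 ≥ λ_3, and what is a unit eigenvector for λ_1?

Step 1 — characteristic polynomial p(λ) = det(λI - Sigma) = λ³ - tr·λ² + c_1·λ - det, where tr = trace, c_1 = sum of the principal 2×2 minors, det = det(Sigma):
  tr = 3 + 9 + 7 = 19,
  c_1 = (3·9 - (2)²) + (3·7 - (0)²) + (9·7 - (0)²) = 23 + 21 + 63 = 107,
  det = 3·(9·7 - (0)²) - (2)·((2)·7 - (0)·(0)) + (0)·((2)·(0) - 9·(0)) = 3·(63) - (2)·(14) + (0)·(0) = 161.
  So p(λ) = λ³ - 19λ² + 107λ - 161.
Step 2 — look for an integer root (rational root theorem: any rational root is an integer divisor of 161). Testing λ = 7:
  p(7) = 343 - 931 + 749 - 161 = 0  ✓
  Dividing out (λ - 7): p(λ) = (λ - 7)(λ² - 12λ + 23).
Step 3 — remaining eigenvalues from the quadratic λ² - 12λ + 23 = 0:
  Δ = 12² - 4·23 = 144 - 92 = 52,  λ = (12 ± √52)/2 = (12 ± 7.2111)/2 ≈ 9.6056 or 2.3944.
  Sorted: λ_1 = 9.6056,  λ_2 = 7,  λ_3 = 2.3944  (check: sum = 19 = tr ✓).

Step 4 — unit eigenvector for λ_1 ≈ 9.6056: v spans the null space of (Sigma - λ_1 I), whose rows are
  r_1 = (-6.6056, 2, 0),  r_2 = (2, -0.6056, 0),  r_3 = (0, 0, -2.6056).
  v is orthogonal to every row, so take v ∝ r_1 × r_3 = ((2)·(-2.6056) - (0)·(0), (0)·(0) - (-6.6056)·(-2.6056), (-6.6056)·(0) - (2)·(0)) ≈ (-5.2111, -17.2111, 0).
  Rescale (multiply by -1 so the first nonzero entry is positive): u = (5.2111, 17.2111, 0).
  ||u|| = √((5.2111)² + (17.2111)² + (0)²) = √(323.3776) ≈ 17.9827,  v_1 = u/||u|| ≈ (0.2898, 0.9571, 0) (||v_1|| = 1).

λ_1 = 9.6056,  λ_2 = 7,  λ_3 = 2.3944;  v_1 ≈ (0.2898, 0.9571, 0)
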